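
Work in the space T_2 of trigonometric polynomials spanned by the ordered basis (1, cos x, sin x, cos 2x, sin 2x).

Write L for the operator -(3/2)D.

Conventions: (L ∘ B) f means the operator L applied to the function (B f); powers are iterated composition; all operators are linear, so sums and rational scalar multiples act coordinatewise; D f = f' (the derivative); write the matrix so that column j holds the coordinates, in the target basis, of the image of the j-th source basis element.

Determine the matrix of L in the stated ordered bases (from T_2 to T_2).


the matrix is [[0, 0, 0, 0, 0]; [0, 0, -3/2, 0, 0]; [0, 3/2, 0, 0, 0]; [0, 0, 0, 0, -3]; [0, 0, 0, 3, 0]] (rows listed top to bottom)

image of 1: 0
image of cos x: (3/2)sin x
image of sin x: -(3/2)cos x
image of cos 2x: 3sin 2x
image of sin 2x: -3cos 2x
each image's coordinates form column j of the matrix


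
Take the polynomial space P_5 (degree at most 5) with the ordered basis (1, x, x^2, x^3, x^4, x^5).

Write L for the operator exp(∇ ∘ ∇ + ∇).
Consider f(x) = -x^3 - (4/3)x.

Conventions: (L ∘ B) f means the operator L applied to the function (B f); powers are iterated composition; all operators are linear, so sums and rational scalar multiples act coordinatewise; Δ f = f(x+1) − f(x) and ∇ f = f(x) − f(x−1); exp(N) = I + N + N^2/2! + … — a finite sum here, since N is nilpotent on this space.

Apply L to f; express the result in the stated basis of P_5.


order-1 term: -3x^2 - 3x + 11/3
order-2 term: -3x - 3
order-3 term: -1
the series for exp(∇ ∘ ∇ + ∇) f terminates at order 3
exp(∇ ∘ ∇ + ∇) f = -x^3 - 3x^2 - (22/3)x - 1/3

the image equals g(x) = -x^3 - 3x^2 - (22/3)x - 1/3


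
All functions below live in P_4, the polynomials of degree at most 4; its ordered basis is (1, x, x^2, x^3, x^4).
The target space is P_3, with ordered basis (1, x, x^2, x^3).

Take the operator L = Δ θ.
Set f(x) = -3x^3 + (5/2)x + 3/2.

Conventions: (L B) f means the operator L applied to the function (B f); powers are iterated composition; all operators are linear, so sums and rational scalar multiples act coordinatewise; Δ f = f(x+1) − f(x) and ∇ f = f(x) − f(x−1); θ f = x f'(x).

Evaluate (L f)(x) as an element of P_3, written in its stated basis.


θ f = -9x^3 + (5/2)x
Δ θ f = -27x^2 - 27x - 13/2

the result is g(x) = -27x^2 - 27x - 13/2


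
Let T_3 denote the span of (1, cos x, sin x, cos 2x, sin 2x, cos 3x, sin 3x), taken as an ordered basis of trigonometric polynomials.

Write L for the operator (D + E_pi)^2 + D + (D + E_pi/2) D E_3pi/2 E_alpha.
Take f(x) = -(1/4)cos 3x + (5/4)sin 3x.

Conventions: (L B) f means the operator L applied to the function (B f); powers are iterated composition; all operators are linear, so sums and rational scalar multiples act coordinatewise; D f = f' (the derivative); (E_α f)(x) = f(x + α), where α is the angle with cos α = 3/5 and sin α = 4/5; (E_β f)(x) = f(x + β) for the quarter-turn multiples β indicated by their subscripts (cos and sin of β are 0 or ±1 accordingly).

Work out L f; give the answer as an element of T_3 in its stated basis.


D f = (15/4)cos 3x + (3/4)sin 3x
E_pi f = (1/4)cos 3x - (5/4)sin 3x
(D + E_pi) f = 4cos 3x - (1/2)sin 3x
D (D + E_pi) f = -(3/2)cos 3x - 12sin 3x
E_pi (D + E_pi) f = -4cos 3x + (1/2)sin 3x
(D + E_pi) (D + E_pi) f = -(11/2)cos 3x - (23/2)sin 3x
D f = (15/4)cos 3x + (3/4)sin 3x
E_alpha f = (337/500)cos 3x - (541/500)sin 3x
E_3pi/2 E_alpha f = -(541/500)cos 3x - (337/500)sin 3x
D (E_3pi/2 E_alpha) f = -(1011/500)cos 3x + (1623/500)sin 3x
D D (E_3pi/2 E_alpha) f = (4869/500)cos 3x + (3033/500)sin 3x
E_pi/2 D (E_3pi/2 E_alpha) f = -(1623/500)cos 3x - (1011/500)sin 3x
(D + E_pi/2) D (E_3pi/2 E_alpha) f = (1623/250)cos 3x + (1011/250)sin 3x
((D + E_pi)^2 + D + (D + E_pi/2) D E_3pi/2 E_alpha) f = (2371/500)cos 3x - (3353/500)sin 3x

the image equals g(x) = (2371/500)cos 3x - (3353/500)sin 3x


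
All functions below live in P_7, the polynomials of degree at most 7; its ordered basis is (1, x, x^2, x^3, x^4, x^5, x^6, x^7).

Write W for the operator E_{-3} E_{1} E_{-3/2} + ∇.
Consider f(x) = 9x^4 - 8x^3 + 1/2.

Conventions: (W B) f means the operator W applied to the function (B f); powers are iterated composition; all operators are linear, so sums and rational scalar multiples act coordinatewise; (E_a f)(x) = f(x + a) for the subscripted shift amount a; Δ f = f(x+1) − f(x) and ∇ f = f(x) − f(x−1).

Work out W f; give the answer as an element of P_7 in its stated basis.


E_{-3/2} f = 9x^4 - 62x^3 + (315/2)x^2 - (351/2)x + 1169/16
E_{1} E_{-3/2} f = 9x^4 - 26x^3 + (51/2)x^2 - (21/2)x + 33/16
E_{-3} E_{1} E_{-3/2} f = 9x^4 - 134x^3 + (1491/2)x^2 - (3675/2)x + 27105/16
∇ f = 36x^3 - 78x^2 + 60x - 17
(E_{-3} E_{1} E_{-3/2} + ∇) f = 9x^4 - 98x^3 + (1335/2)x^2 - (3555/2)x + 26833/16

g(x) = 9x^4 - 98x^3 + (1335/2)x^2 - (3555/2)x + 26833/16


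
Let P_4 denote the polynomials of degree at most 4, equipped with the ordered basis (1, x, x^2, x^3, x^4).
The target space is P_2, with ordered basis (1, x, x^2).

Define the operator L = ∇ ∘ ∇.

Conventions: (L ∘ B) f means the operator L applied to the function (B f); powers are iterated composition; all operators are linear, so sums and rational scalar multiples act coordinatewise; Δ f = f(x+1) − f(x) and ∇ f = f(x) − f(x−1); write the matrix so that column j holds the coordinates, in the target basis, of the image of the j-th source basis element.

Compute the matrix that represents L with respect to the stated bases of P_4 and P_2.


image of 1: 0
image of x: 0
image of x^2: 2
image of x^3: 6x - 6
image of x^4: 12x^2 - 24x + 14
each image's coordinates form column j of the matrix

the matrix is [[0, 0, 2, -6, 14]; [0, 0, 0, 6, -24]; [0, 0, 0, 0, 12]] (rows listed top to bottom)


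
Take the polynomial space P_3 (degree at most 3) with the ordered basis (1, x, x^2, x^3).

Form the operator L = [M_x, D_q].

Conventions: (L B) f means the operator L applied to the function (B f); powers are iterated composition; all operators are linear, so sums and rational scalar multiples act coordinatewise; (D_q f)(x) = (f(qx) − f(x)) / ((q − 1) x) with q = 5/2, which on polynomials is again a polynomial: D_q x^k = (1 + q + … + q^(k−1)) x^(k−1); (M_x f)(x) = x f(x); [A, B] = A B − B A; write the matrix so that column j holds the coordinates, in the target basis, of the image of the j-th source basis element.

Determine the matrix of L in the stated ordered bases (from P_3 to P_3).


the matrix is [[-1, 0, 0, 0]; [0, -5/2, 0, 0]; [0, 0, -25/4, 0]; [0, 0, 0, -125/8]] (rows listed top to bottom)

image of 1: -1
image of x: -(5/2)x
image of x^2: -(25/4)x^2
image of x^3: -(125/8)x^3
each image's coordinates form column j of the matrix


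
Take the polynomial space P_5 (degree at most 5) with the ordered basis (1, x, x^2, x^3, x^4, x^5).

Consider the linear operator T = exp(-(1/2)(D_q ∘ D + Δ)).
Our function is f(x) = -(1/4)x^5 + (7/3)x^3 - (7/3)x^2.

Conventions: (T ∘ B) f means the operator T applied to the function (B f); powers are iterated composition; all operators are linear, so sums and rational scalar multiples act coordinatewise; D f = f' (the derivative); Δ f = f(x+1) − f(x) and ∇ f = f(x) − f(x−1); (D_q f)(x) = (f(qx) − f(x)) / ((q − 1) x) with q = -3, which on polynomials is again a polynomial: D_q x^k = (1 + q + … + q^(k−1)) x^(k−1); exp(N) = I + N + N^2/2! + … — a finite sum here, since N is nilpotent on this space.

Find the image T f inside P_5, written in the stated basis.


order-1 term: (5/8)x^4 - (45/4)x^3 - (9/4)x^2 + (155/24)x + 59/24
order-2 term: -(5/8)x^3 + (25/8)x^2 - (127/16)x + 131/48
order-3 term: (5/16)x^2 - (65/48)x - 13/96
order-4 term: -(5/64)x + 5/96
order-5 term: 1/128
the series for exp(-(1/2)(D_q ∘ D + Δ)) f terminates at order 5
exp(-(1/2)(D_q ∘ D + Δ)) f = -(1/4)x^5 + (5/8)x^4 - (229/24)x^3 - (55/48)x^2 - (559/192)x + 1963/384

g(x) = -(1/4)x^5 + (5/8)x^4 - (229/24)x^3 - (55/48)x^2 - (559/192)x + 1963/384


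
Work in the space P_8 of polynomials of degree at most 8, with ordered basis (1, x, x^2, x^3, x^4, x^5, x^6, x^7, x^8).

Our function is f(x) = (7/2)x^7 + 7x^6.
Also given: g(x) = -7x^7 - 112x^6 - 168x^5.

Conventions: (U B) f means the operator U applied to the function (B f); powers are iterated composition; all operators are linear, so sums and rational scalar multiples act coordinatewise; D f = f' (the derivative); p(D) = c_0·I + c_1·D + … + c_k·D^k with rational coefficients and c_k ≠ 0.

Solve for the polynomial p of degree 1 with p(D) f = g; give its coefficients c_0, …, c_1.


p(D) = -2·I − 4·D, i.e. c_0 = -2, c_1 = -4

D^0 f = (7/2)x^7 + 7x^6
D^1 f = (49/2)x^6 + 42x^5
matching coefficients of g against c_0 f + c_1 Df + … from the top degree down determines the c_i
solution: c_0 = -2, c_1 = -4


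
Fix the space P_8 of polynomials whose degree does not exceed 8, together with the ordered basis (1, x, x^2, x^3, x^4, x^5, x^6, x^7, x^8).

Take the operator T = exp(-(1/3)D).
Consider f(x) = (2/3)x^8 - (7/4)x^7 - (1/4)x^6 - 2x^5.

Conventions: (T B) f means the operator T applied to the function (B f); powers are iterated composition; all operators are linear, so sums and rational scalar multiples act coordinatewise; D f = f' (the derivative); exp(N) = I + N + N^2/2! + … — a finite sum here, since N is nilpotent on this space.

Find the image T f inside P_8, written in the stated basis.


order-1 term: -(16/9)x^7 + (49/12)x^6 + (1/2)x^5 + (10/3)x^4
order-2 term: (56/27)x^6 - (49/12)x^5 - (5/12)x^4 - (20/9)x^3
order-3 term: -(112/81)x^5 + (245/108)x^4 + (5/27)x^3 + (20/27)x^2
order-4 term: (140/243)x^4 - (245/324)x^3 - (5/108)x^2 - (10/81)x
order-5 term: -(112/729)x^3 + (49/324)x^2 + (1/162)x + 2/243
order-6 term: (56/2187)x^2 - (49/2916)x - 1/2916
order-7 term: -(16/6561)x + 7/8748
order-8 term: 2/19683
the series for exp(-(1/3)D) f terminates at order 8
exp(-(1/3)D) f = (2/3)x^8 - (127/36)x^7 + (319/54)x^6 - (2257/324)x^5 + (1400/243)x^4 - (8593/2916)x^3 + (3811/4374)x^2 - (3583/26244)x + 173/19683

g(x) = (2/3)x^8 - (127/36)x^7 + (319/54)x^6 - (2257/324)x^5 + (1400/243)x^4 - (8593/2916)x^3 + (3811/4374)x^2 - (3583/26244)x + 173/19683


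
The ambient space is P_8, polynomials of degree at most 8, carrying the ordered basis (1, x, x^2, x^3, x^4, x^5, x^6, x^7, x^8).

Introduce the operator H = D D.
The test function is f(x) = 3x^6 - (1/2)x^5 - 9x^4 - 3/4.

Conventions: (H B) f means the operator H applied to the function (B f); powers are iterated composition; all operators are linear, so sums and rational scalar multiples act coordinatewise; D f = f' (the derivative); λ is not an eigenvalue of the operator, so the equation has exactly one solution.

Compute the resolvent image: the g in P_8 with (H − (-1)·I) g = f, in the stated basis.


the result is g(x) = 3x^6 - (1/2)x^5 - 99x^4 + 10x^3 + 1188x^2 - 60x - 9507/4

write g with unknown coordinates in the stated basis and equate coefficients in (H − (-1)·I) g = f
solving from the highest basis element down gives g = 3x^6 - (1/2)x^5 - 99x^4 + 10x^3 + 1188x^2 - 60x - 9507/4
check: H g = 90x^4 - 10x^3 - 1188x^2 + 60x + 2376
so H g − (-1)·g = 3x^6 - (1/2)x^5 - 9x^4 - 3/4 = f ✓


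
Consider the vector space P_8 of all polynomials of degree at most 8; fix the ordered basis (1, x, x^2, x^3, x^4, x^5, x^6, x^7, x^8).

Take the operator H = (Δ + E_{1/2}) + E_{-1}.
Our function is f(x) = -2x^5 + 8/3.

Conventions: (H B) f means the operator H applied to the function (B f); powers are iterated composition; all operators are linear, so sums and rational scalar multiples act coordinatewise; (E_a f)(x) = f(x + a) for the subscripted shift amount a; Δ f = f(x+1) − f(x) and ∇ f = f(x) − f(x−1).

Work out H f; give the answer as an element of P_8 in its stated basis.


g(x) = -4x^5 - 5x^4 - 45x^3 - (5/2)x^2 - (165/8)x + 253/48

Δ f = -10x^4 - 20x^3 - 20x^2 - 10x - 2
E_{1/2} f = -2x^5 - 5x^4 - 5x^3 - (5/2)x^2 - (5/8)x + 125/48
(Δ + E_{1/2}) f = -2x^5 - 15x^4 - 25x^3 - (45/2)x^2 - (85/8)x + 29/48
E_{-1} f = -2x^5 + 10x^4 - 20x^3 + 20x^2 - 10x + 14/3
((Δ + E_{1/2}) + E_{-1}) f = -4x^5 - 5x^4 - 45x^3 - (5/2)x^2 - (165/8)x + 253/48


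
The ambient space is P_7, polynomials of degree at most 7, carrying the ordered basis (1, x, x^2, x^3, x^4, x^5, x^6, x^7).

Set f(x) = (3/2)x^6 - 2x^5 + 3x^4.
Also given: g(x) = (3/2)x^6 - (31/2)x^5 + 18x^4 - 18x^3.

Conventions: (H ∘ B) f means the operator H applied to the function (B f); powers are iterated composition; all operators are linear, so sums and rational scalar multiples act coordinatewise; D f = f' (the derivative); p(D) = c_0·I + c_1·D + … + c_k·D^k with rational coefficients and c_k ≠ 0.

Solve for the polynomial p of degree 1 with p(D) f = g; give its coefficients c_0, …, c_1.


D^0 f = (3/2)x^6 - 2x^5 + 3x^4
D^1 f = 9x^5 - 10x^4 + 12x^3
matching coefficients of g against c_0 f + c_1 Df + … from the top degree down determines the c_i
solution: c_0 = 1, c_1 = -3/2

p(D) = I − (3/2)·D, i.e. c_0 = 1, c_1 = -3/2


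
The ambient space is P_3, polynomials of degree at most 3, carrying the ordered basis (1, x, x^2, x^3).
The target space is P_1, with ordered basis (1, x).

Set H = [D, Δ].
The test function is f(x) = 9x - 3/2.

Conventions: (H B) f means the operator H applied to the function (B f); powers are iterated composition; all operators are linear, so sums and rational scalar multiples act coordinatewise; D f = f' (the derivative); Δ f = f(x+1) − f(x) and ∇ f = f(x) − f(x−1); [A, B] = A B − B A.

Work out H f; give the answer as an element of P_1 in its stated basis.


Δ f = 9
D Δ f = 0
D f = 9
Δ D f = 0
[D, Δ] f = 0

g(x) = 0


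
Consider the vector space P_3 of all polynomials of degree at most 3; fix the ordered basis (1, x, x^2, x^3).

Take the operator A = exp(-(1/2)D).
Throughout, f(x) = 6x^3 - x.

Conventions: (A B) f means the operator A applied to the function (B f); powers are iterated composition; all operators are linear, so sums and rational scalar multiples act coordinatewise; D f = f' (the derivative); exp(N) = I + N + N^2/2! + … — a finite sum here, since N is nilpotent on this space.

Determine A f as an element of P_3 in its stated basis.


g(x) = 6x^3 - 9x^2 + (7/2)x - 1/4

order-1 term: -9x^2 + 1/2
order-2 term: (9/2)x
order-3 term: -3/4
the series for exp(-(1/2)D) f terminates at order 3
exp(-(1/2)D) f = 6x^3 - 9x^2 + (7/2)x - 1/4


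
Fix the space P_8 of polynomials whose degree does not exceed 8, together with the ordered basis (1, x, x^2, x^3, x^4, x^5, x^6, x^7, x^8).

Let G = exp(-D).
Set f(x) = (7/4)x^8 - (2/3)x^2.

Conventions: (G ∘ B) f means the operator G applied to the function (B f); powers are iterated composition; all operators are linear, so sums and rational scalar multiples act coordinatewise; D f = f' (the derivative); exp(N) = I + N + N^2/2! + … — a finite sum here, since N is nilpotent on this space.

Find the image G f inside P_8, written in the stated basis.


order-1 term: -14x^7 + (4/3)x
order-2 term: 49x^6 - 2/3
order-3 term: -98x^5
order-4 term: (245/2)x^4
order-5 term: -98x^3
order-6 term: 49x^2
order-7 term: -14x
order-8 term: 7/4
the series for exp(-D) f terminates at order 8
exp(-D) f = (7/4)x^8 - 14x^7 + 49x^6 - 98x^5 + (245/2)x^4 - 98x^3 + (145/3)x^2 - (38/3)x + 13/12

g(x) = (7/4)x^8 - 14x^7 + 49x^6 - 98x^5 + (245/2)x^4 - 98x^3 + (145/3)x^2 - (38/3)x + 13/12


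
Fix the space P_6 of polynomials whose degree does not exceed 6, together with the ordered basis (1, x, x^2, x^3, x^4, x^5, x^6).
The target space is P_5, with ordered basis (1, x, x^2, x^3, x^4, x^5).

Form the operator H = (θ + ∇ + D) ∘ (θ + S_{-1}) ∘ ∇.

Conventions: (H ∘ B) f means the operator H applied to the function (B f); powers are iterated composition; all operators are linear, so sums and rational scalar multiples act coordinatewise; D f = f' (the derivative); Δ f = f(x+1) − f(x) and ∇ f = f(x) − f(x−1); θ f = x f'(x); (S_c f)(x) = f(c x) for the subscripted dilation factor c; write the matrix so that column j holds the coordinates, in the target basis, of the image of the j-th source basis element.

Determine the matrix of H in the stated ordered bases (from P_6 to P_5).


image of 1: 0
image of x: 0
image of x^2: 0
image of x^3: 18x^2 + 36x - 9
image of x^4: 24x^3 + 12x^2 - 96x + 26
image of x^5: 100x^4 + 140x^3 - 210x^2 + 280x - 75
image of x^6: 120x^5 - 60x^4 - 720x^3 + 840x^2 - 720x + 184
each image's coordinates form column j of the matrix

the matrix is [[0, 0, 0, -9, 26, -75, 184]; [0, 0, 0, 36, -96, 280, -720]; [0, 0, 0, 18, 12, -210, 840]; [0, 0, 0, 0, 24, 140, -720]; [0, 0, 0, 0, 0, 100, -60]; [0, 0, 0, 0, 0, 0, 120]] (rows listed top to bottom)


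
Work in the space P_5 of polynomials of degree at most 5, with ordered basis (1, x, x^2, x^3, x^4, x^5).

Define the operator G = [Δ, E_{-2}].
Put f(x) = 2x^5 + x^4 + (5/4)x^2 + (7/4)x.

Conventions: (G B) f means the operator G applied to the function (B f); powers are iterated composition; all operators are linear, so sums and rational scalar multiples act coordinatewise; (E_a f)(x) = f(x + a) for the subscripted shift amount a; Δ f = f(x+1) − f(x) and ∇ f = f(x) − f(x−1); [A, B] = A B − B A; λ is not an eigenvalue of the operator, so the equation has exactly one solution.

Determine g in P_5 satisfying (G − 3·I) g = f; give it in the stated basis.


g(x) = -(2/3)x^5 - (1/3)x^4 - (5/12)x^2 - (7/12)x

write g with unknown coordinates in the stated basis and equate coefficients in (G − 3·I) g = f
solving from the highest basis element down gives g = -(2/3)x^5 - (1/3)x^4 - (5/12)x^2 - (7/12)x
check: G g = 0
so G g − 3·g = 2x^5 + x^4 + (5/4)x^2 + (7/4)x = f ✓


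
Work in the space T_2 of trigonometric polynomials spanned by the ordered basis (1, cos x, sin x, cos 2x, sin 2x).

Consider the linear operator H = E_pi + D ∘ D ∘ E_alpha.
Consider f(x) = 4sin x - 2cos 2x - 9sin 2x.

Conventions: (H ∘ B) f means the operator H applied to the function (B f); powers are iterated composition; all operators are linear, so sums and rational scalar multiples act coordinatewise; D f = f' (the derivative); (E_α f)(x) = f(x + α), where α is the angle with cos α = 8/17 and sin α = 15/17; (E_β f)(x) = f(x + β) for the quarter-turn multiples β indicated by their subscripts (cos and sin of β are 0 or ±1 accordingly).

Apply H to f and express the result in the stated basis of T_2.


the image equals g(x) = -(60/17)cos x - (100/17)sin x + (6774/289)cos 2x - (10317/289)sin 2x

E_pi f = -4sin x - 2cos 2x - 9sin 2x
E_alpha f = (60/17)cos x + (32/17)sin x - (1838/289)cos 2x + (1929/289)sin 2x
D E_alpha f = (32/17)cos x - (60/17)sin x + (3858/289)cos 2x + (3676/289)sin 2x
D D E_alpha f = -(60/17)cos x - (32/17)sin x + (7352/289)cos 2x - (7716/289)sin 2x
(E_pi + D ∘ D ∘ E_alpha) f = -(60/17)cos x - (100/17)sin x + (6774/289)cos 2x - (10317/289)sin 2x


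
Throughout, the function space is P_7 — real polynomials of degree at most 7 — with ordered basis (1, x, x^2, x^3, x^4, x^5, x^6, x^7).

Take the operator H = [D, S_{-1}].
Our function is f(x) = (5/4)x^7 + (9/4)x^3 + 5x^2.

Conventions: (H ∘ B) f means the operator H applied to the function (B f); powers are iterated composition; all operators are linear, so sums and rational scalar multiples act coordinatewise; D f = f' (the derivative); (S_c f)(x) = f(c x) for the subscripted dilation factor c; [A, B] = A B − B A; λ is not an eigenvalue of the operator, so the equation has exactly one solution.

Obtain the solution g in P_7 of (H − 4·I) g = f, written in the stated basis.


the result is g(x) = -(5/16)x^7 + (35/32)x^6 + (105/32)x^5 - (525/64)x^4 - (543/32)x^3 + (1549/64)x^2 + (1549/64)x - 1549/128

write g with unknown coordinates in the stated basis and equate coefficients in (H − 4·I) g = f
solving from the highest basis element down gives g = -(5/16)x^7 + (35/32)x^6 + (105/32)x^5 - (525/64)x^4 - (543/32)x^3 + (1549/64)x^2 + (1549/64)x - 1549/128
check: H g = (35/8)x^6 + (105/8)x^5 - (525/16)x^4 - (525/8)x^3 + (1629/16)x^2 + (1549/16)x - 1549/32
so H g − 4·g = (5/4)x^7 + (9/4)x^3 + 5x^2 = f ✓


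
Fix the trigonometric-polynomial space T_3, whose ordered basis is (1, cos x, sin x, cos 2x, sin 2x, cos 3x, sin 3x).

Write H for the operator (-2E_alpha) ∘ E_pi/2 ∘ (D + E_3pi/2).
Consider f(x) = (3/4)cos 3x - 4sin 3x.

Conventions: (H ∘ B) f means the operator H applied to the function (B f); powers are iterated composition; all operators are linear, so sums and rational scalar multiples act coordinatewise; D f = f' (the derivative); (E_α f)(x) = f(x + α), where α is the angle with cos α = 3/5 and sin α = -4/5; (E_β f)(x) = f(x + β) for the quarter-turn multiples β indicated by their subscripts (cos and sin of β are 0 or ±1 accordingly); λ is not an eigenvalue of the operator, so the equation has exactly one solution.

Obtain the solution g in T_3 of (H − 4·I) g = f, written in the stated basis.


the image equals g(x) = (1735/2512)cos 3x - (185/314)sin 3x

write g with unknown coordinates in the stated basis and equate coefficients in (H − 4·I) g = f
solving from the highest basis element down gives g = (1735/2512)cos 3x - (185/314)sin 3x
check: H g = (1103/314)cos 3x - (998/157)sin 3x
so H g − 4·g = (3/4)cos 3x - 4sin 3x = f ✓


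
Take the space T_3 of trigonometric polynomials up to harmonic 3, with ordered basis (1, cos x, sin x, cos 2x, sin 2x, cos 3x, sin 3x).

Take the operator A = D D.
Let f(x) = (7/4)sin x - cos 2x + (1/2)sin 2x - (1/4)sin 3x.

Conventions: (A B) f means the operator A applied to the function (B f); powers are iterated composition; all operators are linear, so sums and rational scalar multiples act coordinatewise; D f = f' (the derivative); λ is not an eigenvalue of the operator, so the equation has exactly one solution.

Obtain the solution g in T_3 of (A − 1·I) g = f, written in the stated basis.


g(x) = -(7/8)sin x + (1/5)cos 2x - (1/10)sin 2x + (1/40)sin 3x

write g with unknown coordinates in the stated basis and equate coefficients in (A − 1·I) g = f
solving from the highest basis element down gives g = -(7/8)sin x + (1/5)cos 2x - (1/10)sin 2x + (1/40)sin 3x
check: A g = (7/8)sin x - (4/5)cos 2x + (2/5)sin 2x - (9/40)sin 3x
so A g − 1·g = (7/4)sin x - cos 2x + (1/2)sin 2x - (1/4)sin 3x = f ✓


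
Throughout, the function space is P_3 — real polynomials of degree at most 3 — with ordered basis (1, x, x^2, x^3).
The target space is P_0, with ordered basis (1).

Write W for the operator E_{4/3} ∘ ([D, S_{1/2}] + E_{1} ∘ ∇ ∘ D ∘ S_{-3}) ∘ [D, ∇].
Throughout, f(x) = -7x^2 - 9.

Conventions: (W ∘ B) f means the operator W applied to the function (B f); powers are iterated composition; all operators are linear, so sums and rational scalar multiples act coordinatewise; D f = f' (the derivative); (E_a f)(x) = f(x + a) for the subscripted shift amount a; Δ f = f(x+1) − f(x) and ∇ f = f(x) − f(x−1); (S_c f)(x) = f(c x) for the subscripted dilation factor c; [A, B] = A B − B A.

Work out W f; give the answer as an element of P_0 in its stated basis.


∇ f = -14x + 7
D ∇ f = -14
D f = -14x
∇ D f = -14
[D, ∇] f = 0
S_{1/2} [D, ∇] f = 0
D S_{1/2} [D, ∇] f = 0
D [D, ∇] f = 0
S_{1/2} D [D, ∇] f = 0
[D, S_{1/2}] [D, ∇] f = 0
S_{-3} [D, ∇] f = 0
D S_{-3} [D, ∇] f = 0
∇ D S_{-3} [D, ∇] f = 0
E_{1} ∇ D S_{-3} [D, ∇] f = 0
([D, S_{1/2}] + E_{1} ∘ ∇ ∘ D ∘ S_{-3}) [D, ∇] f = 0
E_{4/3} ([D, S_{1/2}] + E_{1} ∘ ∇ ∘ D ∘ S_{-3}) [D, ∇] f = 0

the result is g(x) = 0


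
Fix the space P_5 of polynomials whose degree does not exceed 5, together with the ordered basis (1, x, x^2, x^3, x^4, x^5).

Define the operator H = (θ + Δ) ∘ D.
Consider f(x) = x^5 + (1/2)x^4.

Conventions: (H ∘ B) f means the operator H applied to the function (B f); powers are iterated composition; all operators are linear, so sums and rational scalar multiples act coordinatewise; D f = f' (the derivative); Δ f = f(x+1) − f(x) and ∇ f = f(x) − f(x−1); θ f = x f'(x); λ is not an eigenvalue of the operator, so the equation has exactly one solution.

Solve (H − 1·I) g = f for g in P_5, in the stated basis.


write g with unknown coordinates in the stated basis and equate coefficients in (H − 1·I) g = f
solving from the highest basis element down gives g = -x^5 - (41/2)x^4 - 266x^3 - 1872x^2 - 5606x - 4629
check: H g = -20x^4 - 266x^3 - 1872x^2 - 5606x - 4629
so H g − 1·g = x^5 + (1/2)x^4 = f ✓

the image equals g(x) = -x^5 - (41/2)x^4 - 266x^3 - 1872x^2 - 5606x - 4629


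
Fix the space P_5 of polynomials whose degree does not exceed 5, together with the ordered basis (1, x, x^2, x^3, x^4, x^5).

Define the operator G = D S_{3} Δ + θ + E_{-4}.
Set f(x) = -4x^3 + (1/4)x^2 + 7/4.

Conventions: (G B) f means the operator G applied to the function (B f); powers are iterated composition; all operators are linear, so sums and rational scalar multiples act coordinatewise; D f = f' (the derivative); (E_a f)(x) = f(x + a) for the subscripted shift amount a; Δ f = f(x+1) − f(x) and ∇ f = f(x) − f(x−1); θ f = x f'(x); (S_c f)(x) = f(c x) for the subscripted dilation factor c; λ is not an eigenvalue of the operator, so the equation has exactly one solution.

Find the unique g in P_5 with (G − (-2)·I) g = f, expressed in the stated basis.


write g with unknown coordinates in the stated basis and equate coefficients in (G − (-2)·I) g = f
solving from the highest basis element down gives g = -(2/3)x^3 - (31/20)x^2 + (139/10)x + 3287/180
check: G g = -(8/3)x^3 + (67/20)x^2 - (139/5)x - 6259/180
so G g − (-2)·g = -4x^3 + (1/4)x^2 + 7/4 = f ✓

the image equals g(x) = -(2/3)x^3 - (31/20)x^2 + (139/10)x + 3287/180


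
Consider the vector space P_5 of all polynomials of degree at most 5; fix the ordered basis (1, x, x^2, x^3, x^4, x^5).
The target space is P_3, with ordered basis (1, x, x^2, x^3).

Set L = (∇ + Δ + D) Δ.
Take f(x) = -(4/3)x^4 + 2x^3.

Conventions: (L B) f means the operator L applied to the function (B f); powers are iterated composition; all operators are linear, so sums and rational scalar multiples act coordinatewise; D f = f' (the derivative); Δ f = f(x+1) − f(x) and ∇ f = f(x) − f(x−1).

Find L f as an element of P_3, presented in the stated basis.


Δ f = -(16/3)x^3 - 2x^2 + (2/3)x + 2/3
∇ Δ f = -16x^2 + 12x - 8/3
Δ Δ f = -16x^2 - 20x - 20/3
D Δ f = -16x^2 - 4x + 2/3
(∇ + Δ + D) Δ f = -48x^2 - 12x - 26/3

g(x) = -48x^2 - 12x - 26/3


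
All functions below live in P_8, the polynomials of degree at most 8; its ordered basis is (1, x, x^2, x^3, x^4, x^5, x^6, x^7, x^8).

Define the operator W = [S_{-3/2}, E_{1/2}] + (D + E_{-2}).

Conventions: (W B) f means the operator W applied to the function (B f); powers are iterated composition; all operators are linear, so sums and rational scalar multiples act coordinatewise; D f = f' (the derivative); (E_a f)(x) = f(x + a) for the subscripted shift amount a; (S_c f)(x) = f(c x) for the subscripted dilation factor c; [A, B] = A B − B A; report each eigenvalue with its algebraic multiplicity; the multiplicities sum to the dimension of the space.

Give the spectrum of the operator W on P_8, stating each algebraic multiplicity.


image of 1: 1
image of x: x + 1/4
image of x^2: x^2 - (23/4)x + 59/16
image of x^3: x^3 + (87/16)x^2 + (429/32)x - 477/64
image of x^4: x^4 - (167/8)x^3 + (633/32)x^2 - (1129/32)x + 4031/256
image of x^5: x^5 + (1705/64)x^4 + (3235/64)x^3 - (8665/128)x^2 + (41935/512)x - 32493/1024
image of x^6: x^6 - (4029/64)x^5 + (9285/256)x^4 - (25205/128)x^3 + (236985/1024)x^2 - (199083/1024)x + 261479/4096
image of x^7: x^7 + (23723/256)x^6 + (68523/512)x^5 - (187495/1024)x^4 + (1208305/2048)x^3 - (2700537/4096)x^2 + (3683981/8192)x - 2094837/16384
image of x^8: x^8 - (11447/64)x^7 + (3157/256)x^6 - (174223/256)x^5 + (2109485/2048)x^4 - (1886983/1024)x^3 + (7298137/4096)x^2 - (4201249/4096)x + 16770911/65536
the matrix is upper triangular; its diagonal is (1, 1, 1, 1, 1, 1, 1, 1, 1)
for a triangular matrix the eigenvalues are the diagonal entries, with algebraic multiplicity their repetition count

λ = 1 (multiplicity 9)


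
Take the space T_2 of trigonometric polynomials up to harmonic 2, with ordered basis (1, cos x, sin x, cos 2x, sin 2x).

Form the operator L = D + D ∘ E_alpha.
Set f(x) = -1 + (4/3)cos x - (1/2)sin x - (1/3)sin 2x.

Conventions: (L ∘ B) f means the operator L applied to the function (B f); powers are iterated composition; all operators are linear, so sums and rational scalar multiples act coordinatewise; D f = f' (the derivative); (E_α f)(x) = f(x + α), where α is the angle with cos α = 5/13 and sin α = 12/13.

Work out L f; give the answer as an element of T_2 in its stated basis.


the result is g(x) = -(25/13)cos x - (18/13)sin x - (100/507)cos 2x + (80/169)sin 2x

D f = -(1/2)cos x - (4/3)sin x - (2/3)cos 2x
E_alpha f = -1 + (2/39)cos x - (37/26)sin x - (40/169)cos 2x + (119/507)sin 2x
D E_alpha f = -(37/26)cos x - (2/39)sin x + (238/507)cos 2x + (80/169)sin 2x
(D + D ∘ E_alpha) f = -(25/13)cos x - (18/13)sin x - (100/507)cos 2x + (80/169)sin 2x


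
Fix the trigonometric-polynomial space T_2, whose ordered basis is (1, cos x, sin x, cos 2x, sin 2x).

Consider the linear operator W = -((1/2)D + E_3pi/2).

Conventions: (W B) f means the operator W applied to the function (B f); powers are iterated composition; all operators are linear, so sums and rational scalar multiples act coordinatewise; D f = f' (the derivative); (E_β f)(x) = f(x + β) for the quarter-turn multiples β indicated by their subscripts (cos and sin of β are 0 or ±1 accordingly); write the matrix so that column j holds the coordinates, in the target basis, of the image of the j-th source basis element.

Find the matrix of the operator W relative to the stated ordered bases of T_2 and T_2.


image of 1: -1
image of cos x: -(1/2)sin x
image of sin x: (1/2)cos x
image of cos 2x: cos 2x + sin 2x
image of sin 2x: -cos 2x + sin 2x
each image's coordinates form column j of the matrix

the matrix is [[-1, 0, 0, 0, 0]; [0, 0, 1/2, 0, 0]; [0, -1/2, 0, 0, 0]; [0, 0, 0, 1, -1]; [0, 0, 0, 1, 1]] (rows listed top to bottom)


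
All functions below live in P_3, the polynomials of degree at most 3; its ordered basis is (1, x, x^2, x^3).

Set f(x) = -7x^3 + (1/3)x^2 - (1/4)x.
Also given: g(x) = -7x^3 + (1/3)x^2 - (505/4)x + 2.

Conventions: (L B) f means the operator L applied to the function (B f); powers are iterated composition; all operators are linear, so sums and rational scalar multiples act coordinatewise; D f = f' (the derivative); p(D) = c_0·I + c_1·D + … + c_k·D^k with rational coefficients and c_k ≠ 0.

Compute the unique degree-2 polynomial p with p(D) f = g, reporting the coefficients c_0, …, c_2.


D^0 f = -7x^3 + (1/3)x^2 - (1/4)x
D^1 f = -21x^2 + (2/3)x - 1/4
D^2 f = -42x + 2/3
matching coefficients of g against c_0 f + c_1 Df + … from the top degree down determines the c_i
solution: c_0 = 1, c_1 = 0, c_2 = 3

c_0 = 1, c_1 = 0, c_2 = 3


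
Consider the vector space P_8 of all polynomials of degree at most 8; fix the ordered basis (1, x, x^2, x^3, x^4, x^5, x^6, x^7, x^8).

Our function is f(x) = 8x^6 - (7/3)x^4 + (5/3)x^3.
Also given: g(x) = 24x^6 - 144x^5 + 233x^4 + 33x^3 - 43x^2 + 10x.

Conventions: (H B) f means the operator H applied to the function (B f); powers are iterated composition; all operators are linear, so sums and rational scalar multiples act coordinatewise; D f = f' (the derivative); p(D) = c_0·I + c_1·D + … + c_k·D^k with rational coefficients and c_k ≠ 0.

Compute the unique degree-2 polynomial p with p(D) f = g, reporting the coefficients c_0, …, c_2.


D^0 f = 8x^6 - (7/3)x^4 + (5/3)x^3
D^1 f = 48x^5 - (28/3)x^3 + 5x^2
D^2 f = 240x^4 - 28x^2 + 10x
matching coefficients of g against c_0 f + c_1 Df + … from the top degree down determines the c_i
solution: c_0 = 3, c_1 = -3, c_2 = 1

p(D) = 3·I − 3·D + D^2, i.e. c_0 = 3, c_1 = -3, c_2 = 1


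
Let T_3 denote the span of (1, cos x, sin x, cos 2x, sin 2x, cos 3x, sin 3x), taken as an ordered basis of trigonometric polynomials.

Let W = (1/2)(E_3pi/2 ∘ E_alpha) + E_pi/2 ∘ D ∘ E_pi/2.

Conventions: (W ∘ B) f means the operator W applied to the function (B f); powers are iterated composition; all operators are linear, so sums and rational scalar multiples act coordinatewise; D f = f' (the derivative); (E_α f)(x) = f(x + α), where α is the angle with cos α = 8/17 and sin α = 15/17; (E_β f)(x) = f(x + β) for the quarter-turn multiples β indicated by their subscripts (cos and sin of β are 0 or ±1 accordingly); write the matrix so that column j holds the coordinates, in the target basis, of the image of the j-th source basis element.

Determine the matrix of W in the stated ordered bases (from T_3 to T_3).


the matrix is [[1/2, 0, 0, 0, 0, 0, 0]; [0, 15/34, -21/17, 0, 0, 0, 0]; [0, 21/17, 15/34, 0, 0, 0, 0]; [0, 0, 0, 161/578, 458/289, 0, 0]; [0, 0, 0, -458/289, 161/578, 0, 0]; [0, 0, 0, 0, 0, 495/9826, -17183/4913]; [0, 0, 0, 0, 0, 17183/4913, 495/9826]] (rows listed top to bottom)

image of 1: 1/2
image of cos x: (15/34)cos x + (21/17)sin x
image of sin x: -(21/17)cos x + (15/34)sin x
image of cos 2x: (161/578)cos 2x - (458/289)sin 2x
image of sin 2x: (458/289)cos 2x + (161/578)sin 2x
image of cos 3x: (495/9826)cos 3x + (17183/4913)sin 3x
image of sin 3x: -(17183/4913)cos 3x + (495/9826)sin 3x
each image's coordinates form column j of the matrix


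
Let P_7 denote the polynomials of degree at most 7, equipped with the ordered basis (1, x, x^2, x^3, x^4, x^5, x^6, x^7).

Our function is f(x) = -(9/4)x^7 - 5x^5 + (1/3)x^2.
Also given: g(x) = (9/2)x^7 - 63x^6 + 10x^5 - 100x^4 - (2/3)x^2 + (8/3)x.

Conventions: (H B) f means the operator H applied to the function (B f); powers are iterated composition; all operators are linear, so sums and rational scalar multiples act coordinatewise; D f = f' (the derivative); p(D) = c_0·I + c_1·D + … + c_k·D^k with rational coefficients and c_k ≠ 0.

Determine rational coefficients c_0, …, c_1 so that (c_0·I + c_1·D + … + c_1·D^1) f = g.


p(D) = -2·I + 4·D, i.e. c_0 = -2, c_1 = 4

D^0 f = -(9/4)x^7 - 5x^5 + (1/3)x^2
D^1 f = -(63/4)x^6 - 25x^4 + (2/3)x
matching coefficients of g against c_0 f + c_1 Df + … from the top degree down determines the c_i
solution: c_0 = -2, c_1 = 4


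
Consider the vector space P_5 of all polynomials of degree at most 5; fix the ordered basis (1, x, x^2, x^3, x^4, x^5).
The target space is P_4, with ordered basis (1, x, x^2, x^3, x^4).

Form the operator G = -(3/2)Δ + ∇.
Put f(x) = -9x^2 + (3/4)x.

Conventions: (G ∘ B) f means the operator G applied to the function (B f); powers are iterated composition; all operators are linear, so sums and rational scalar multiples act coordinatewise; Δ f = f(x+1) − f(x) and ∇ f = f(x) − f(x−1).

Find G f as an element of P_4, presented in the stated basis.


Δ f = -18x - 33/4
(-(3/2)Δ) f = 27x + 99/8
∇ f = -18x + 39/4
(-(3/2)Δ + ∇) f = 9x + 177/8

g(x) = 9x + 177/8


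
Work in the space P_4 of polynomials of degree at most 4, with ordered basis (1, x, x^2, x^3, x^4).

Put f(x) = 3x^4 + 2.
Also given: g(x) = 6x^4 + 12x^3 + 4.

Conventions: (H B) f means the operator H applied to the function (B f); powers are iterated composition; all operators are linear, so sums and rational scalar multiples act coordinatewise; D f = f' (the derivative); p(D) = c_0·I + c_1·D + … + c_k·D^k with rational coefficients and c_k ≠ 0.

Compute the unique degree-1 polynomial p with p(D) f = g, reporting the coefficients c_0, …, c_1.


D^0 f = 3x^4 + 2
D^1 f = 12x^3
matching coefficients of g against c_0 f + c_1 Df + … from the top degree down determines the c_i
solution: c_0 = 2, c_1 = 1

p(D) = 2·I + D, i.e. c_0 = 2, c_1 = 1


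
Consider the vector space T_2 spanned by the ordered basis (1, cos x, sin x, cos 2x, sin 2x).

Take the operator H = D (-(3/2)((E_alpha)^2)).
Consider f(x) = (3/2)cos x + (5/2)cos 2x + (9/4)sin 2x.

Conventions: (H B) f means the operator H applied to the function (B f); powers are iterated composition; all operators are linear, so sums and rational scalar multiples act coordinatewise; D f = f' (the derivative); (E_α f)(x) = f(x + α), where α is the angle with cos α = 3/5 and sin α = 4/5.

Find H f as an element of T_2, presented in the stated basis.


the image equals g(x) = (54/25)cos x - (63/100)sin x + (4149/2500)cos 2x - (12441/1250)sin 2x

E_alpha f = (9/10)cos x - (6/5)sin x + (73/50)cos 2x - (303/100)sin 2x
E_alpha E_alpha f = -(21/50)cos x - (36/25)sin x - (4147/1250)cos 2x - (1383/2500)sin 2x
(-(3/2)((E_alpha)^2)) f = (63/100)cos x + (54/25)sin x + (12441/2500)cos 2x + (4149/5000)sin 2x
D (-(3/2)((E_alpha)^2)) f = (54/25)cos x - (63/100)sin x + (4149/2500)cos 2x - (12441/1250)sin 2x


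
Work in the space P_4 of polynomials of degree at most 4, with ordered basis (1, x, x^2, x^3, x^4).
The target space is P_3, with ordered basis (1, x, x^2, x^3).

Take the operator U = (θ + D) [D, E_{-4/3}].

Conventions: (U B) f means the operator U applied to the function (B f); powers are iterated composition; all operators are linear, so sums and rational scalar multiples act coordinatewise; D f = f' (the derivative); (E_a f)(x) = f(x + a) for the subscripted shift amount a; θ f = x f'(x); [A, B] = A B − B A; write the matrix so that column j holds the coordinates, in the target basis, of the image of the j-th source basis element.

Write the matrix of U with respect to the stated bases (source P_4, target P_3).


the matrix is [[0, 0, 0, 0, 0]; [0, 0, 0, 0, 0]; [0, 0, 0, 0, 0]; [0, 0, 0, 0, 0]] (rows listed top to bottom)

image of 1: 0
image of x: 0
image of x^2: 0
image of x^3: 0
image of x^4: 0
each image's coordinates form column j of the matrix


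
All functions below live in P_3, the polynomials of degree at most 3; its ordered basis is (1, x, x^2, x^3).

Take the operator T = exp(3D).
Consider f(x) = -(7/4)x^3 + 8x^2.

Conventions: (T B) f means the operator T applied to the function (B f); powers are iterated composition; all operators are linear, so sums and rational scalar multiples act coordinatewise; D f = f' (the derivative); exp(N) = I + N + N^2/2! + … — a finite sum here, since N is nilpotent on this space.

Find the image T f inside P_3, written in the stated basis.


order-1 term: -(63/4)x^2 + 48x
order-2 term: -(189/4)x + 72
order-3 term: -189/4
the series for exp(3D) f terminates at order 3
exp(3D) f = -(7/4)x^3 - (31/4)x^2 + (3/4)x + 99/4

the image equals g(x) = -(7/4)x^3 - (31/4)x^2 + (3/4)x + 99/4


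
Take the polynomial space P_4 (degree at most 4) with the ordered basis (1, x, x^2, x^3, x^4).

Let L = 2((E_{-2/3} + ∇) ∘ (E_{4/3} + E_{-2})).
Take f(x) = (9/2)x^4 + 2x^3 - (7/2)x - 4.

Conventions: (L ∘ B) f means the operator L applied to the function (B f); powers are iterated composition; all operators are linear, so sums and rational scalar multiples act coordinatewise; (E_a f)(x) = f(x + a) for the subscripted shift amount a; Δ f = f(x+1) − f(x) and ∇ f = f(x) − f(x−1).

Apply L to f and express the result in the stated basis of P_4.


E_{4/3} f = (9/2)x^4 + 26x^3 + 56x^2 + (299/6)x + 278/27
E_{-2} f = (9/2)x^4 - 34x^3 + 96x^2 - (247/2)x + 59
(E_{4/3} + E_{-2}) f = 9x^4 - 8x^3 + 152x^2 - (221/3)x + 1871/27
E_{-2/3} (E_{4/3} + E_{-2}) f = 9x^4 - 32x^3 + 192x^2 - (893/3)x + 1711/9
∇ (E_{4/3} + E_{-2}) f = 36x^3 - 78x^2 + 364x - 728/3
(E_{-2/3} + ∇) (E_{4/3} + E_{-2}) f = 9x^4 + 4x^3 + 114x^2 + (199/3)x - 473/9
(2((E_{-2/3} + ∇) ∘ (E_{4/3} + E_{-2}))) f = 18x^4 + 8x^3 + 228x^2 + (398/3)x - 946/9

g(x) = 18x^4 + 8x^3 + 228x^2 + (398/3)x - 946/9


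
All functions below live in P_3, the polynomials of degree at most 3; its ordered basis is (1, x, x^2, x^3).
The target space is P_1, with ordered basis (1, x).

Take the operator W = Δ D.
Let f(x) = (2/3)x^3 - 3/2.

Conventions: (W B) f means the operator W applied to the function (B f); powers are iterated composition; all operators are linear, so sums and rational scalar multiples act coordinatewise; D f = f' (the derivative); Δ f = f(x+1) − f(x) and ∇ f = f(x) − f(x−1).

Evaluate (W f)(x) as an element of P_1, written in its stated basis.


D f = 2x^2
Δ D f = 4x + 2

g(x) = 4x + 2
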